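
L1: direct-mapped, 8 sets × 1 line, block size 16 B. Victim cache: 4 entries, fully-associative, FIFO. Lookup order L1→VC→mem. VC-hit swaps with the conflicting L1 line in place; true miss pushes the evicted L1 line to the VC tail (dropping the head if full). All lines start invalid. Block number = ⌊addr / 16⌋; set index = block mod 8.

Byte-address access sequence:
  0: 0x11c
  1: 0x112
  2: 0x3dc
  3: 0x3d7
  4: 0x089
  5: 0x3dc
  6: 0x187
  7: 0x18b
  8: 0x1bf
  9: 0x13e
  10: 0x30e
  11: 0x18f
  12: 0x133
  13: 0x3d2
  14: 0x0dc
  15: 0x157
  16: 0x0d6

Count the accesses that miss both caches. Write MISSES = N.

MISSES = 9

  [0] addr=0x11c blk=17 s=1: MISS | VC []
  [1] addr=0x112 blk=17 s=1: L1-HIT | VC []
  [2] addr=0x3dc blk=61 s=5: MISS | VC []
  [3] addr=0x3d7 blk=61 s=5: L1-HIT | VC []
  [4] addr=0x89 blk=8 s=0: MISS | VC []
  [5] addr=0x3dc blk=61 s=5: L1-HIT | VC []
  [6] addr=0x187 blk=24 s=0: MISS | VC [8]
  [7] addr=0x18b blk=24 s=0: L1-HIT | VC [8]
  [8] addr=0x1bf blk=27 s=3: MISS | VC [8]
  [9] addr=0x13e blk=19 s=3: MISS | VC [8, 27]
  [10] addr=0x30e blk=48 s=0: MISS | VC [8, 27, 24]
  [11] addr=0x18f blk=24 s=0: VC-HIT | VC [8, 27, 48]
  [12] addr=0x133 blk=19 s=3: L1-HIT | VC [8, 27, 48]
  [13] addr=0x3d2 blk=61 s=5: L1-HIT | VC [8, 27, 48]
  [14] addr=0xdc blk=13 s=5: MISS | VC [8, 27, 48, 61]
  [15] addr=0x157 blk=21 s=5: MISS | VC [27, 48, 61, 13]
  [16] addr=0xd6 blk=13 s=5: VC-HIT | VC [27, 48, 61, 21]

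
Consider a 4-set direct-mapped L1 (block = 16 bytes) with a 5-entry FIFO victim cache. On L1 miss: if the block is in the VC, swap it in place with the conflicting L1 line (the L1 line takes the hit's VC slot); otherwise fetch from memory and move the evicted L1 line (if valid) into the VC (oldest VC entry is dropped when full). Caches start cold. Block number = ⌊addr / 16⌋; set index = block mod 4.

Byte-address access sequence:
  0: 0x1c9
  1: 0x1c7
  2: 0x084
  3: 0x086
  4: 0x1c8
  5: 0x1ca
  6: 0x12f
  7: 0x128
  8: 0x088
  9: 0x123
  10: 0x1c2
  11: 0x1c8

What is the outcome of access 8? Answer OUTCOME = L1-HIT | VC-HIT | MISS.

OUTCOME = VC-HIT

#0 0x1c9→b28/s0 MISS; vc=[]
#1 0x1c7→b28/s0 L1-HIT; vc=[]
#2 0x84→b8/s0 MISS; vc=[28]
#3 0x86→b8/s0 L1-HIT; vc=[28]
#4 0x1c8→b28/s0 VC-HIT; vc=[8]
#5 0x1ca→b28/s0 L1-HIT; vc=[8]
#6 0x12f→b18/s2 MISS; vc=[8]
#7 0x128→b18/s2 L1-HIT; vc=[8]
#8 0x88→b8/s0 VC-HIT; vc=[28]
#9 0x123→b18/s2 L1-HIT; vc=[28]
#10 0x1c2→b28/s0 VC-HIT; vc=[8]
#11 0x1c8→b28/s0 L1-HIT; vc=[8]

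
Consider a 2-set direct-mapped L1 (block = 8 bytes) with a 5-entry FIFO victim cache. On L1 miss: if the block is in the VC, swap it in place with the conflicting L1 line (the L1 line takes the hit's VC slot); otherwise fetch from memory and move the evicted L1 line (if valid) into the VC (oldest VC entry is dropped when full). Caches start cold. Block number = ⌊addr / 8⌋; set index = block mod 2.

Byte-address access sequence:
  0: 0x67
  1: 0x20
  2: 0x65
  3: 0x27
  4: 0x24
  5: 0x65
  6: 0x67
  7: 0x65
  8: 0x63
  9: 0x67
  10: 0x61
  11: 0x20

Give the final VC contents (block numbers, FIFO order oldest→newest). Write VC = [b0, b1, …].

  [0] addr=0x67 blk=12 s=0: MISS | VC []
  [1] addr=0x20 blk=4 s=0: MISS | VC [12]
  [2] addr=0x65 blk=12 s=0: VC-HIT | VC [4]
  [3] addr=0x27 blk=4 s=0: VC-HIT | VC [12]
  [4] addr=0x24 blk=4 s=0: L1-HIT | VC [12]
  [5] addr=0x65 blk=12 s=0: VC-HIT | VC [4]
  [6] addr=0x67 blk=12 s=0: L1-HIT | VC [4]
  [7] addr=0x65 blk=12 s=0: L1-HIT | VC [4]
  [8] addr=0x63 blk=12 s=0: L1-HIT | VC [4]
  [9] addr=0x67 blk=12 s=0: L1-HIT | VC [4]
  [10] addr=0x61 blk=12 s=0: L1-HIT | VC [4]
  [11] addr=0x20 blk=4 s=0: VC-HIT | VC [12]

VC = [12]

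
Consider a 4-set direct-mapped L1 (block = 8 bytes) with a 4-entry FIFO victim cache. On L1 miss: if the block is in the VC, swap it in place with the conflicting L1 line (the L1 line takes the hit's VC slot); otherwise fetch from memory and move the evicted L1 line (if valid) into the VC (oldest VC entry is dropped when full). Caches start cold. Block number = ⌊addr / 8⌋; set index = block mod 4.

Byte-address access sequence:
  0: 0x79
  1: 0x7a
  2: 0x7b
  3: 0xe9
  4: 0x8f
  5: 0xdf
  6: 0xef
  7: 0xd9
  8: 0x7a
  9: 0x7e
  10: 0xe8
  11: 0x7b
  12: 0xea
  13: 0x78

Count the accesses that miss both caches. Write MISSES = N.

#0 0x79→b15/s3 MISS; vc=[]
#1 0x7a→b15/s3 L1-HIT; vc=[]
#2 0x7b→b15/s3 L1-HIT; vc=[]
#3 0xe9→b29/s1 MISS; vc=[]
#4 0x8f→b17/s1 MISS; vc=[29]
#5 0xdf→b27/s3 MISS; vc=[29,15]
#6 0xef→b29/s1 VC-HIT; vc=[17,15]
#7 0xd9→b27/s3 L1-HIT; vc=[17,15]
#8 0x7a→b15/s3 VC-HIT; vc=[17,27]
#9 0x7e→b15/s3 L1-HIT; vc=[17,27]
#10 0xe8→b29/s1 L1-HIT; vc=[17,27]
#11 0x7b→b15/s3 L1-HIT; vc=[17,27]
#12 0xea→b29/s1 L1-HIT; vc=[17,27]
#13 0x78→b15/s3 L1-HIT; vc=[17,27]

MISSES = 4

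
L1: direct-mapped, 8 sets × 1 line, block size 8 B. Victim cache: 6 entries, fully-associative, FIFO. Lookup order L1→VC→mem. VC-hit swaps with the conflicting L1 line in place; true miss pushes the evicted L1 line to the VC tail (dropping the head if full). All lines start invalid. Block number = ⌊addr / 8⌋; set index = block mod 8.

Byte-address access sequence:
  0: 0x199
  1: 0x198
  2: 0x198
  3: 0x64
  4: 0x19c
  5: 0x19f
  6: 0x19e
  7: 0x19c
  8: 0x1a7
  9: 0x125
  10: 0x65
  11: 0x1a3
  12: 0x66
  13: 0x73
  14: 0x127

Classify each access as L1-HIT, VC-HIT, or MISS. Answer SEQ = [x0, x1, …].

SEQ = [MISS, L1-HIT, L1-HIT, MISS, L1-HIT, L1-HIT, L1-HIT, L1-HIT, MISS, MISS, VC-HIT, VC-HIT, VC-HIT, MISS, VC-HIT]

#0 0x199→b51/s3 MISS; vc=[]
#1 0x198→b51/s3 L1-HIT; vc=[]
#2 0x198→b51/s3 L1-HIT; vc=[]
#3 0x64→b12/s4 MISS; vc=[]
#4 0x19c→b51/s3 L1-HIT; vc=[]
#5 0x19f→b51/s3 L1-HIT; vc=[]
#6 0x19e→b51/s3 L1-HIT; vc=[]
#7 0x19c→b51/s3 L1-HIT; vc=[]
#8 0x1a7→b52/s4 MISS; vc=[12]
#9 0x125→b36/s4 MISS; vc=[12,52]
#10 0x65→b12/s4 VC-HIT; vc=[36,52]
#11 0x1a3→b52/s4 VC-HIT; vc=[36,12]
#12 0x66→b12/s4 VC-HIT; vc=[36,52]
#13 0x73→b14/s6 MISS; vc=[36,52]
#14 0x127→b36/s4 VC-HIT; vc=[12,52]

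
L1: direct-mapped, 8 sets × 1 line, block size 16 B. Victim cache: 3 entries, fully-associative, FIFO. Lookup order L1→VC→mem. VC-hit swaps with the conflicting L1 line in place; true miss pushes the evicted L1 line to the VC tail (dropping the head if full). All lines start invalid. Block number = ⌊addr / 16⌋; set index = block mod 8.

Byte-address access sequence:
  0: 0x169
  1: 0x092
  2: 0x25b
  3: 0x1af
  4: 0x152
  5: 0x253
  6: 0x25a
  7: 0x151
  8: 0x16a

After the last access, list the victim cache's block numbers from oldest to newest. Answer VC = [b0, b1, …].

VC = [37]

0: 0x169 (blk 22, set 6) → MISS  vc=[]
1: 0x92 (blk 9, set 1) → MISS  vc=[]
2: 0x25b (blk 37, set 5) → MISS  vc=[]
3: 0x1af (blk 26, set 2) → MISS  vc=[]
4: 0x152 (blk 21, set 5) → MISS  vc=[37]
5: 0x253 (blk 37, set 5) → VC-HIT  vc=[21]
6: 0x25a (blk 37, set 5) → L1-HIT  vc=[21]
7: 0x151 (blk 21, set 5) → VC-HIT  vc=[37]
8: 0x16a (blk 22, set 6) → L1-HIT  vc=[37]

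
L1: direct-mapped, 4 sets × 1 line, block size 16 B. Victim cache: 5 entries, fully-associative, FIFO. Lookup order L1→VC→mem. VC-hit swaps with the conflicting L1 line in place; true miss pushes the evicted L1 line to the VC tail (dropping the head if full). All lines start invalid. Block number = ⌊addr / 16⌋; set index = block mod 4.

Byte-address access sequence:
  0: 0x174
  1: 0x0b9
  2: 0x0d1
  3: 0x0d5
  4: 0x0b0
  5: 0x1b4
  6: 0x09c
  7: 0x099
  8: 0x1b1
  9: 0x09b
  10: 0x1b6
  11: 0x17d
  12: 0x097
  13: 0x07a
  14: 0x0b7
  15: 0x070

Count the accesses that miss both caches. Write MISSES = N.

MISSES = 6

#0 0x174→b23/s3 MISS; vc=[]
#1 0xb9→b11/s3 MISS; vc=[23]
#2 0xd1→b13/s1 MISS; vc=[23]
#3 0xd5→b13/s1 L1-HIT; vc=[23]
#4 0xb0→b11/s3 L1-HIT; vc=[23]
#5 0x1b4→b27/s3 MISS; vc=[23,11]
#6 0x9c→b9/s1 MISS; vc=[23,11,13]
#7 0x99→b9/s1 L1-HIT; vc=[23,11,13]
#8 0x1b1→b27/s3 L1-HIT; vc=[23,11,13]
#9 0x9b→b9/s1 L1-HIT; vc=[23,11,13]
#10 0x1b6→b27/s3 L1-HIT; vc=[23,11,13]
#11 0x17d→b23/s3 VC-HIT; vc=[27,11,13]
#12 0x97→b9/s1 L1-HIT; vc=[27,11,13]
#13 0x7a→b7/s3 MISS; vc=[27,11,13,23]
#14 0xb7→b11/s3 VC-HIT; vc=[27,7,13,23]
#15 0x70→b7/s3 VC-HIT; vc=[27,11,13,23]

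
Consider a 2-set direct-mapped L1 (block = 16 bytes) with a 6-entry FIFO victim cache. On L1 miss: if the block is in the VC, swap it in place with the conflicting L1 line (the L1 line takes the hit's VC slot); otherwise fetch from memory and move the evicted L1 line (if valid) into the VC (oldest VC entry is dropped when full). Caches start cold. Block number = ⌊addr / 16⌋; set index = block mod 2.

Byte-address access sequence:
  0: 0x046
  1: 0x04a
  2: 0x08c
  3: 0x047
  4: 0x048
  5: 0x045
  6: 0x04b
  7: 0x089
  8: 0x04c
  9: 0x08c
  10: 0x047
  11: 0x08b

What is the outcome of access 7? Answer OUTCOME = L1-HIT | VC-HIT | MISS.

OUTCOME = VC-HIT

  [0] addr=0x46 blk=4 s=0: MISS | VC []
  [1] addr=0x4a blk=4 s=0: L1-HIT | VC []
  [2] addr=0x8c blk=8 s=0: MISS | VC [4]
  [3] addr=0x47 blk=4 s=0: VC-HIT | VC [8]
  [4] addr=0x48 blk=4 s=0: L1-HIT | VC [8]
  [5] addr=0x45 blk=4 s=0: L1-HIT | VC [8]
  [6] addr=0x4b blk=4 s=0: L1-HIT | VC [8]
  [7] addr=0x89 blk=8 s=0: VC-HIT | VC [4]
  [8] addr=0x4c blk=4 s=0: VC-HIT | VC [8]
  [9] addr=0x8c blk=8 s=0: VC-HIT | VC [4]
  [10] addr=0x47 blk=4 s=0: VC-HIT | VC [8]
  [11] addr=0x8b blk=8 s=0: VC-HIT | VC [4]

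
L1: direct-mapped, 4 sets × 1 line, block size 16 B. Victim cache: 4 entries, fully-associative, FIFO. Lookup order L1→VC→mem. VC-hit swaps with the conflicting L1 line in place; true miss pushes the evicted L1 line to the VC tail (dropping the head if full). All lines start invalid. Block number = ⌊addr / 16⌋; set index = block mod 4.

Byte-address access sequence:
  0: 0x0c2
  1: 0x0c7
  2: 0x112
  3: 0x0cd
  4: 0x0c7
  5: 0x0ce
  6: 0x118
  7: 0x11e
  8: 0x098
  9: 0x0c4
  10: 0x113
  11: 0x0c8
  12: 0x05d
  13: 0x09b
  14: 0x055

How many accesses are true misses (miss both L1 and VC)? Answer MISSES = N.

#0 0xc2→b12/s0 MISS; vc=[]
#1 0xc7→b12/s0 L1-HIT; vc=[]
#2 0x112→b17/s1 MISS; vc=[]
#3 0xcd→b12/s0 L1-HIT; vc=[]
#4 0xc7→b12/s0 L1-HIT; vc=[]
#5 0xce→b12/s0 L1-HIT; vc=[]
#6 0x118→b17/s1 L1-HIT; vc=[]
#7 0x11e→b17/s1 L1-HIT; vc=[]
#8 0x98→b9/s1 MISS; vc=[17]
#9 0xc4→b12/s0 L1-HIT; vc=[17]
#10 0x113→b17/s1 VC-HIT; vc=[9]
#11 0xc8→b12/s0 L1-HIT; vc=[9]
#12 0x5d→b5/s1 MISS; vc=[9,17]
#13 0x9b→b9/s1 VC-HIT; vc=[5,17]
#14 0x55→b5/s1 VC-HIT; vc=[9,17]

MISSES = 4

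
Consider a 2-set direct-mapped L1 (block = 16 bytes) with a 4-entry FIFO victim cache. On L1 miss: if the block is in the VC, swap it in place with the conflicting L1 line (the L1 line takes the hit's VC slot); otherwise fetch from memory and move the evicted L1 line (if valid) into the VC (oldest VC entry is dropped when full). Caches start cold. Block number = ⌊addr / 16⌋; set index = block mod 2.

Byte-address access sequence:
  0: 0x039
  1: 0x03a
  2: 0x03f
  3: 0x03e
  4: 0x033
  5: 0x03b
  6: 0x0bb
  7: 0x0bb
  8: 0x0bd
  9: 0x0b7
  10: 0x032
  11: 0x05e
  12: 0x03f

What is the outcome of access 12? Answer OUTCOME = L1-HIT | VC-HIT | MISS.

  [0] addr=0x39 blk=3 s=1: MISS | VC []
  [1] addr=0x3a blk=3 s=1: L1-HIT | VC []
  [2] addr=0x3f blk=3 s=1: L1-HIT | VC []
  [3] addr=0x3e blk=3 s=1: L1-HIT | VC []
  [4] addr=0x33 blk=3 s=1: L1-HIT | VC []
  [5] addr=0x3b blk=3 s=1: L1-HIT | VC []
  [6] addr=0xbb blk=11 s=1: MISS | VC [3]
  [7] addr=0xbb blk=11 s=1: L1-HIT | VC [3]
  [8] addr=0xbd blk=11 s=1: L1-HIT | VC [3]
  [9] addr=0xb7 blk=11 s=1: L1-HIT | VC [3]
  [10] addr=0x32 blk=3 s=1: VC-HIT | VC [11]
  [11] addr=0x5e blk=5 s=1: MISS | VC [11, 3]
  [12] addr=0x3f blk=3 s=1: VC-HIT | VC [11, 5]

OUTCOME = VC-HIT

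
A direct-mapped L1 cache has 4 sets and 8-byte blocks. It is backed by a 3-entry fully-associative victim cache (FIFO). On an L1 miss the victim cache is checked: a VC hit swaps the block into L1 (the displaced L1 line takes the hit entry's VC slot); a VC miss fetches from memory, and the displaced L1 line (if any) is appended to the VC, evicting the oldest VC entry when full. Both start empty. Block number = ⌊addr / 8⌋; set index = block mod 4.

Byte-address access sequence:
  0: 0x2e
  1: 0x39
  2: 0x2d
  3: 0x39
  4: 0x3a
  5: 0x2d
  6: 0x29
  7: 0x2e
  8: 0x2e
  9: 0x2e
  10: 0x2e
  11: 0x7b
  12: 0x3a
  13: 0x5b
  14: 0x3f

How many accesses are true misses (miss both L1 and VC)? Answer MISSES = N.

MISSES = 4

#0 0x2e→b5/s1 MISS; vc=[]
#1 0x39→b7/s3 MISS; vc=[]
#2 0x2d→b5/s1 L1-HIT; vc=[]
#3 0x39→b7/s3 L1-HIT; vc=[]
#4 0x3a→b7/s3 L1-HIT; vc=[]
#5 0x2d→b5/s1 L1-HIT; vc=[]
#6 0x29→b5/s1 L1-HIT; vc=[]
#7 0x2e→b5/s1 L1-HIT; vc=[]
#8 0x2e→b5/s1 L1-HIT; vc=[]
#9 0x2e→b5/s1 L1-HIT; vc=[]
#10 0x2e→b5/s1 L1-HIT; vc=[]
#11 0x7b→b15/s3 MISS; vc=[7]
#12 0x3a→b7/s3 VC-HIT; vc=[15]
#13 0x5b→b11/s3 MISS; vc=[15,7]
#14 0x3f→b7/s3 VC-HIT; vc=[15,11]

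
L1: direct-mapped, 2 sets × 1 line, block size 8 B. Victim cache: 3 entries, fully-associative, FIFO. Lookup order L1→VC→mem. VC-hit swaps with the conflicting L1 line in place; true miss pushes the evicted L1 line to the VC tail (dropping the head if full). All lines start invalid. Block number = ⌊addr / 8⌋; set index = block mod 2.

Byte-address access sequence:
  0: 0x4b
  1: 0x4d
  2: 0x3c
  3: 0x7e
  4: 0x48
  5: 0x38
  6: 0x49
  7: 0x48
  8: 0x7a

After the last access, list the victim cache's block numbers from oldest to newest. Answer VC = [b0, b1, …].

  [0] addr=0x4b blk=9 s=1: MISS | VC []
  [1] addr=0x4d blk=9 s=1: L1-HIT | VC []
  [2] addr=0x3c blk=7 s=1: MISS | VC [9]
  [3] addr=0x7e blk=15 s=1: MISS | VC [9, 7]
  [4] addr=0x48 blk=9 s=1: VC-HIT | VC [15, 7]
  [5] addr=0x38 blk=7 s=1: VC-HIT | VC [15, 9]
  [6] addr=0x49 blk=9 s=1: VC-HIT | VC [15, 7]
  [7] addr=0x48 blk=9 s=1: L1-HIT | VC [15, 7]
  [8] addr=0x7a blk=15 s=1: VC-HIT | VC [9, 7]

VC = [9, 7]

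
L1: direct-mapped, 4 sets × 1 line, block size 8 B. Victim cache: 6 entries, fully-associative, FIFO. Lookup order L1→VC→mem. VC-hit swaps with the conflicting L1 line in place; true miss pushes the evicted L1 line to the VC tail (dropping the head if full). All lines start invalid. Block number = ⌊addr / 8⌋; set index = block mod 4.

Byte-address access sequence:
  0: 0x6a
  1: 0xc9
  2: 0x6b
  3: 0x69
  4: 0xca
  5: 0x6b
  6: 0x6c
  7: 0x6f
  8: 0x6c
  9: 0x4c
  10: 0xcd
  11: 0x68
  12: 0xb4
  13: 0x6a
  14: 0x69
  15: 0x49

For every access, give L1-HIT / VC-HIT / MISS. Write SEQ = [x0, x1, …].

#0 0x6a→b13/s1 MISS; vc=[]
#1 0xc9→b25/s1 MISS; vc=[13]
#2 0x6b→b13/s1 VC-HIT; vc=[25]
#3 0x69→b13/s1 L1-HIT; vc=[25]
#4 0xca→b25/s1 VC-HIT; vc=[13]
#5 0x6b→b13/s1 VC-HIT; vc=[25]
#6 0x6c→b13/s1 L1-HIT; vc=[25]
#7 0x6f→b13/s1 L1-HIT; vc=[25]
#8 0x6c→b13/s1 L1-HIT; vc=[25]
#9 0x4c→b9/s1 MISS; vc=[25,13]
#10 0xcd→b25/s1 VC-HIT; vc=[9,13]
#11 0x68→b13/s1 VC-HIT; vc=[9,25]
#12 0xb4→b22/s2 MISS; vc=[9,25]
#13 0x6a→b13/s1 L1-HIT; vc=[9,25]
#14 0x69→b13/s1 L1-HIT; vc=[9,25]
#15 0x49→b9/s1 VC-HIT; vc=[13,25]

SEQ = [MISS, MISS, VC-HIT, L1-HIT, VC-HIT, VC-HIT, L1-HIT, L1-HIT, L1-HIT, MISS, VC-HIT, VC-HIT, MISS, L1-HIT, L1-HIT, VC-HIT]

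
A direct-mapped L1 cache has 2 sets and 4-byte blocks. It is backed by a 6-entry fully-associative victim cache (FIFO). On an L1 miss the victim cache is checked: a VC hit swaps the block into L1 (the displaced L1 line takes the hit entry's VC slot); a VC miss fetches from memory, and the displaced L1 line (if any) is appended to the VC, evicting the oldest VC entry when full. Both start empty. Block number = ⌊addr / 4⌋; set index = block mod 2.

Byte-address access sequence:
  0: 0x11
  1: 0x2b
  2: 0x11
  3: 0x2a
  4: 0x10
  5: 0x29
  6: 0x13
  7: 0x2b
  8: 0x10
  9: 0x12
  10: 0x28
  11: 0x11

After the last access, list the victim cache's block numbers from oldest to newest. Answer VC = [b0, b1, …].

  [0] addr=0x11 blk=4 s=0: MISS | VC []
  [1] addr=0x2b blk=10 s=0: MISS | VC [4]
  [2] addr=0x11 blk=4 s=0: VC-HIT | VC [10]
  [3] addr=0x2a blk=10 s=0: VC-HIT | VC [4]
  [4] addr=0x10 blk=4 s=0: VC-HIT | VC [10]
  [5] addr=0x29 blk=10 s=0: VC-HIT | VC [4]
  [6] addr=0x13 blk=4 s=0: VC-HIT | VC [10]
  [7] addr=0x2b blk=10 s=0: VC-HIT | VC [4]
  [8] addr=0x10 blk=4 s=0: VC-HIT | VC [10]
  [9] addr=0x12 blk=4 s=0: L1-HIT | VC [10]
  [10] addr=0x28 blk=10 s=0: VC-HIT | VC [4]
  [11] addr=0x11 blk=4 s=0: VC-HIT | VC [10]

VC = [10]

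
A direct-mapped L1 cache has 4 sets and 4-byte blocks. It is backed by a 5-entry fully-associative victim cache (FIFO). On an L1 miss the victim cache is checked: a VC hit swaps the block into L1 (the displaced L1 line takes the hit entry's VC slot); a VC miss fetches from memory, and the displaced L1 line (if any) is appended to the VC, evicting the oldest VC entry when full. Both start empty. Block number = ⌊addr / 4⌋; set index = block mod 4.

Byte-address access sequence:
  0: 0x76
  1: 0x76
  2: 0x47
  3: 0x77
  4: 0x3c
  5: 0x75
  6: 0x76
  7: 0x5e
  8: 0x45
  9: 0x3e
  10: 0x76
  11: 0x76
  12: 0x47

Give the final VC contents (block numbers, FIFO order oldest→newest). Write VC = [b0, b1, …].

  [0] addr=0x76 blk=29 s=1: MISS | VC []
  [1] addr=0x76 blk=29 s=1: L1-HIT | VC []
  [2] addr=0x47 blk=17 s=1: MISS | VC [29]
  [3] addr=0x77 blk=29 s=1: VC-HIT | VC [17]
  [4] addr=0x3c blk=15 s=3: MISS | VC [17]
  [5] addr=0x75 blk=29 s=1: L1-HIT | VC [17]
  [6] addr=0x76 blk=29 s=1: L1-HIT | VC [17]
  [7] addr=0x5e blk=23 s=3: MISS | VC [17, 15]
  [8] addr=0x45 blk=17 s=1: VC-HIT | VC [29, 15]
  [9] addr=0x3e blk=15 s=3: VC-HIT | VC [29, 23]
  [10] addr=0x76 blk=29 s=1: VC-HIT | VC [17, 23]
  [11] addr=0x76 blk=29 s=1: L1-HIT | VC [17, 23]
  [12] addr=0x47 blk=17 s=1: VC-HIT | VC [29, 23]

VC = [29, 23]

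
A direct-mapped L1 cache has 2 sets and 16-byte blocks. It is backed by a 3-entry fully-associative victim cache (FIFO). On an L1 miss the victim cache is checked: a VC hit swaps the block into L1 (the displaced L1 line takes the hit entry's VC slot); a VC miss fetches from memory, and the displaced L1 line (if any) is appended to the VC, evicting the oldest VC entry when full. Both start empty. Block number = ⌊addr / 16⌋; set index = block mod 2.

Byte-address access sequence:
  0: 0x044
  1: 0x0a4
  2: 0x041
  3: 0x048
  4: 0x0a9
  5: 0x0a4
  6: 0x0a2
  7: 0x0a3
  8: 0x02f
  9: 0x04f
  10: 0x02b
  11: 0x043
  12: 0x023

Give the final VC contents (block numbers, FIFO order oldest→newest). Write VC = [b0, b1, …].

  [0] addr=0x44 blk=4 s=0: MISS | VC []
  [1] addr=0xa4 blk=10 s=0: MISS | VC [4]
  [2] addr=0x41 blk=4 s=0: VC-HIT | VC [10]
  [3] addr=0x48 blk=4 s=0: L1-HIT | VC [10]
  [4] addr=0xa9 blk=10 s=0: VC-HIT | VC [4]
  [5] addr=0xa4 blk=10 s=0: L1-HIT | VC [4]
  [6] addr=0xa2 blk=10 s=0: L1-HIT | VC [4]
  [7] addr=0xa3 blk=10 s=0: L1-HIT | VC [4]
  [8] addr=0x2f blk=2 s=0: MISS | VC [4, 10]
  [9] addr=0x4f blk=4 s=0: VC-HIT | VC [2, 10]
  [10] addr=0x2b blk=2 s=0: VC-HIT | VC [4, 10]
  [11] addr=0x43 blk=4 s=0: VC-HIT | VC [2, 10]
  [12] addr=0x23 blk=2 s=0: VC-HIT | VC [4, 10]

VC = [4, 10]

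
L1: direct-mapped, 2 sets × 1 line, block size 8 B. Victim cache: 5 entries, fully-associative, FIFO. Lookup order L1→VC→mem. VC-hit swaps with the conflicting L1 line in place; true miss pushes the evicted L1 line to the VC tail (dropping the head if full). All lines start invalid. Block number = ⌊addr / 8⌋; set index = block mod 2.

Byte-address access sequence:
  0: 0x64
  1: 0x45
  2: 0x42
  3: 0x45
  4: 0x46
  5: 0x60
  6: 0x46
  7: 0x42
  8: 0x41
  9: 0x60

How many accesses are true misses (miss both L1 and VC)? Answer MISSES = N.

MISSES = 2

0: 0x64 (blk 12, set 0) → MISS  vc=[]
1: 0x45 (blk 8, set 0) → MISS  vc=[12]
2: 0x42 (blk 8, set 0) → L1-HIT  vc=[12]
3: 0x45 (blk 8, set 0) → L1-HIT  vc=[12]
4: 0x46 (blk 8, set 0) → L1-HIT  vc=[12]
5: 0x60 (blk 12, set 0) → VC-HIT  vc=[8]
6: 0x46 (blk 8, set 0) → VC-HIT  vc=[12]
7: 0x42 (blk 8, set 0) → L1-HIT  vc=[12]
8: 0x41 (blk 8, set 0) → L1-HIT  vc=[12]
9: 0x60 (blk 12, set 0) → VC-HIT  vc=[8]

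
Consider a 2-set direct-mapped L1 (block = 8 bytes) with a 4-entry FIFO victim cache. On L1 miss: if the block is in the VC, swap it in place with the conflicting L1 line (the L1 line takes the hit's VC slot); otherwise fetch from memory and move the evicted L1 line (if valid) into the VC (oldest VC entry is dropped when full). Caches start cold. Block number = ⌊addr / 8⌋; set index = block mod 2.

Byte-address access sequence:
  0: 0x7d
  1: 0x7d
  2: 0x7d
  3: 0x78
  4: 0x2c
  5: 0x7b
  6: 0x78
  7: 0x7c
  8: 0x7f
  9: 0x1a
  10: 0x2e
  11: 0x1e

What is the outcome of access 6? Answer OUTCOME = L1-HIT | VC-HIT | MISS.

OUTCOME = L1-HIT

  [0] addr=0x7d blk=15 s=1: MISS | VC []
  [1] addr=0x7d blk=15 s=1: L1-HIT | VC []
  [2] addr=0x7d blk=15 s=1: L1-HIT | VC []
  [3] addr=0x78 blk=15 s=1: L1-HIT | VC []
  [4] addr=0x2c blk=5 s=1: MISS | VC [15]
  [5] addr=0x7b blk=15 s=1: VC-HIT | VC [5]
  [6] addr=0x78 blk=15 s=1: L1-HIT | VC [5]
  [7] addr=0x7c blk=15 s=1: L1-HIT | VC [5]
  [8] addr=0x7f blk=15 s=1: L1-HIT | VC [5]
  [9] addr=0x1a blk=3 s=1: MISS | VC [5, 15]
  [10] addr=0x2e blk=5 s=1: VC-HIT | VC [3, 15]
  [11] addr=0x1e blk=3 s=1: VC-HIT | VC [5, 15]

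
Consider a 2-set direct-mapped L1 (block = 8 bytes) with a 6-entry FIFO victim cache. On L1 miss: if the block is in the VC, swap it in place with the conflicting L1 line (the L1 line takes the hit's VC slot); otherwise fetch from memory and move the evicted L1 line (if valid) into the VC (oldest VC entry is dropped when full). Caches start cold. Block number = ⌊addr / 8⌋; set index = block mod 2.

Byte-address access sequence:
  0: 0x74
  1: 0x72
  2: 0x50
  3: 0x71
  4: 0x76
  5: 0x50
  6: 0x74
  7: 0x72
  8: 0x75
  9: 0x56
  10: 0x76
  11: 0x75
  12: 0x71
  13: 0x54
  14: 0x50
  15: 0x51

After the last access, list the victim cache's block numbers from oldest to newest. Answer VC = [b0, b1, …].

0: 0x74 (blk 14, set 0) → MISS  vc=[]
1: 0x72 (blk 14, set 0) → L1-HIT  vc=[]
2: 0x50 (blk 10, set 0) → MISS  vc=[14]
3: 0x71 (blk 14, set 0) → VC-HIT  vc=[10]
4: 0x76 (blk 14, set 0) → L1-HIT  vc=[10]
5: 0x50 (blk 10, set 0) → VC-HIT  vc=[14]
6: 0x74 (blk 14, set 0) → VC-HIT  vc=[10]
7: 0x72 (blk 14, set 0) → L1-HIT  vc=[10]
8: 0x75 (blk 14, set 0) → L1-HIT  vc=[10]
9: 0x56 (blk 10, set 0) → VC-HIT  vc=[14]
10: 0x76 (blk 14, set 0) → VC-HIT  vc=[10]
11: 0x75 (blk 14, set 0) → L1-HIT  vc=[10]
12: 0x71 (blk 14, set 0) → L1-HIT  vc=[10]
13: 0x54 (blk 10, set 0) → VC-HIT  vc=[14]
14: 0x50 (blk 10, set 0) → L1-HIT  vc=[14]
15: 0x51 (blk 10, set 0) → L1-HIT  vc=[14]

VC = [14]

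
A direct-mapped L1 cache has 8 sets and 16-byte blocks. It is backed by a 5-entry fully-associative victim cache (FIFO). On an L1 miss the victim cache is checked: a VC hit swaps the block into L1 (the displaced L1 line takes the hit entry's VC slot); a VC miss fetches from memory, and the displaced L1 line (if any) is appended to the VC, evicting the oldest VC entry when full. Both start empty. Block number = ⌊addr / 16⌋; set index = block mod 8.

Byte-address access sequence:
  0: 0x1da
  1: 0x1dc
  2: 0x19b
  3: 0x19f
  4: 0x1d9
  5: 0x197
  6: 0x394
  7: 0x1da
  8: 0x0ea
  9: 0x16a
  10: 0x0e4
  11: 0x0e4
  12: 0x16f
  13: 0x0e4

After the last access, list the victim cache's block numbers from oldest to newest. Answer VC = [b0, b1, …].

VC = [25, 22]

0: 0x1da (blk 29, set 5) → MISS  vc=[]
1: 0x1dc (blk 29, set 5) → L1-HIT  vc=[]
2: 0x19b (blk 25, set 1) → MISS  vc=[]
3: 0x19f (blk 25, set 1) → L1-HIT  vc=[]
4: 0x1d9 (blk 29, set 5) → L1-HIT  vc=[]
5: 0x197 (blk 25, set 1) → L1-HIT  vc=[]
6: 0x394 (blk 57, set 1) → MISS  vc=[25]
7: 0x1da (blk 29, set 5) → L1-HIT  vc=[25]
8: 0xea (blk 14, set 6) → MISS  vc=[25]
9: 0x16a (blk 22, set 6) → MISS  vc=[25, 14]
10: 0xe4 (blk 14, set 6) → VC-HIT  vc=[25, 22]
11: 0xe4 (blk 14, set 6) → L1-HIT  vc=[25, 22]
12: 0x16f (blk 22, set 6) → VC-HIT  vc=[25, 14]
13: 0xe4 (blk 14, set 6) → VC-HIT  vc=[25, 22]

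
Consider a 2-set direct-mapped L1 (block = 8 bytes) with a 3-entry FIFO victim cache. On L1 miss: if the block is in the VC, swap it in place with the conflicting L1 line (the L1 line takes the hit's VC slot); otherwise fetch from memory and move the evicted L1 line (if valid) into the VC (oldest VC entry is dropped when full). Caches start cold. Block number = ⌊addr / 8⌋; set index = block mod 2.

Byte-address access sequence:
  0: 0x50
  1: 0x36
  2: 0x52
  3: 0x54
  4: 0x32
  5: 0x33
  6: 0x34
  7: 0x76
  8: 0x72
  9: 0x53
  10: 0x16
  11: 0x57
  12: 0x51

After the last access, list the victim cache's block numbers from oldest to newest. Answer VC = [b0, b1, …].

VC = [14, 6, 2]

  [0] addr=0x50 blk=10 s=0: MISS | VC []
  [1] addr=0x36 blk=6 s=0: MISS | VC [10]
  [2] addr=0x52 blk=10 s=0: VC-HIT | VC [6]
  [3] addr=0x54 blk=10 s=0: L1-HIT | VC [6]
  [4] addr=0x32 blk=6 s=0: VC-HIT | VC [10]
  [5] addr=0x33 blk=6 s=0: L1-HIT | VC [10]
  [6] addr=0x34 blk=6 s=0: L1-HIT | VC [10]
  [7] addr=0x76 blk=14 s=0: MISS | VC [10, 6]
  [8] addr=0x72 blk=14 s=0: L1-HIT | VC [10, 6]
  [9] addr=0x53 blk=10 s=0: VC-HIT | VC [14, 6]
  [10] addr=0x16 blk=2 s=0: MISS | VC [14, 6, 10]
  [11] addr=0x57 blk=10 s=0: VC-HIT | VC [14, 6, 2]
  [12] addr=0x51 blk=10 s=0: L1-HIT | VC [14, 6, 2]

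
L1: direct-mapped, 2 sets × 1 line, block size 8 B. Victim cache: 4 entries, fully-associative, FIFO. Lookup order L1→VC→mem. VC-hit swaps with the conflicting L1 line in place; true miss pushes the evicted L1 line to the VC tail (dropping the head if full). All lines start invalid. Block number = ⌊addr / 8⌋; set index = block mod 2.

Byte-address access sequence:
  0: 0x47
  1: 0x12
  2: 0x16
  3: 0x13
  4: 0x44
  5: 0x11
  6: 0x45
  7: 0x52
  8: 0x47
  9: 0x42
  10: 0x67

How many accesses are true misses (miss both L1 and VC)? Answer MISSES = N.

  [0] addr=0x47 blk=8 s=0: MISS | VC []
  [1] addr=0x12 blk=2 s=0: MISS | VC [8]
  [2] addr=0x16 blk=2 s=0: L1-HIT | VC [8]
  [3] addr=0x13 blk=2 s=0: L1-HIT | VC [8]
  [4] addr=0x44 blk=8 s=0: VC-HIT | VC [2]
  [5] addr=0x11 blk=2 s=0: VC-HIT | VC [8]
  [6] addr=0x45 blk=8 s=0: VC-HIT | VC [2]
  [7] addr=0x52 blk=10 s=0: MISS | VC [2, 8]
  [8] addr=0x47 blk=8 s=0: VC-HIT | VC [2, 10]
  [9] addr=0x42 blk=8 s=0: L1-HIT | VC [2, 10]
  [10] addr=0x67 blk=12 s=0: MISS | VC [2, 10, 8]

MISSES = 4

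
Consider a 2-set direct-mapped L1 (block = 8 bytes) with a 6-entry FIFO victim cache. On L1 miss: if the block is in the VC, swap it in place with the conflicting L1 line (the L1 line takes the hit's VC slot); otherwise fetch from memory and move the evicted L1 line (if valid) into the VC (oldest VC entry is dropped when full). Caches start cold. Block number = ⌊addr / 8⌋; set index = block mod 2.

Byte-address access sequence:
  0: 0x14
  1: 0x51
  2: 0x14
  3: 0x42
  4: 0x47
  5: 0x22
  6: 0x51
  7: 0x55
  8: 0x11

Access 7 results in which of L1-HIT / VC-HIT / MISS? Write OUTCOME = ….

OUTCOME = L1-HIT

#0 0x14→b2/s0 MISS; vc=[]
#1 0x51→b10/s0 MISS; vc=[2]
#2 0x14→b2/s0 VC-HIT; vc=[10]
#3 0x42→b8/s0 MISS; vc=[10,2]
#4 0x47→b8/s0 L1-HIT; vc=[10,2]
#5 0x22→b4/s0 MISS; vc=[10,2,8]
#6 0x51→b10/s0 VC-HIT; vc=[4,2,8]
#7 0x55→b10/s0 L1-HIT; vc=[4,2,8]
#8 0x11→b2/s0 VC-HIT; vc=[4,10,8]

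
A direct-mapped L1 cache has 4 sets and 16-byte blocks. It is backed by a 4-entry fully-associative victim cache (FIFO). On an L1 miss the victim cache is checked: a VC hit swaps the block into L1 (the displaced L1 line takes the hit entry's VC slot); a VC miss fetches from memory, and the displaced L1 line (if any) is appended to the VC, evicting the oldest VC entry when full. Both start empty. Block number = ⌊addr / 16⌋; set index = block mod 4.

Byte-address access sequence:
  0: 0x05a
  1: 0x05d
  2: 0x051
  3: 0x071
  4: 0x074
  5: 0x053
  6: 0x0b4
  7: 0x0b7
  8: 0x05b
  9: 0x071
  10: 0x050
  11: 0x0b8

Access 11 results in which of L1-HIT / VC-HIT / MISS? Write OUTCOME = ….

OUTCOME = VC-HIT

  [0] addr=0x5a blk=5 s=1: MISS | VC []
  [1] addr=0x5d blk=5 s=1: L1-HIT | VC []
  [2] addr=0x51 blk=5 s=1: L1-HIT | VC []
  [3] addr=0x71 blk=7 s=3: MISS | VC []
  [4] addr=0x74 blk=7 s=3: L1-HIT | VC []
  [5] addr=0x53 blk=5 s=1: L1-HIT | VC []
  [6] addr=0xb4 blk=11 s=3: MISS | VC [7]
  [7] addr=0xb7 blk=11 s=3: L1-HIT | VC [7]
  [8] addr=0x5b blk=5 s=1: L1-HIT | VC [7]
  [9] addr=0x71 blk=7 s=3: VC-HIT | VC [11]
  [10] addr=0x50 blk=5 s=1: L1-HIT | VC [11]
  [11] addr=0xb8 blk=11 s=3: VC-HIT | VC [7]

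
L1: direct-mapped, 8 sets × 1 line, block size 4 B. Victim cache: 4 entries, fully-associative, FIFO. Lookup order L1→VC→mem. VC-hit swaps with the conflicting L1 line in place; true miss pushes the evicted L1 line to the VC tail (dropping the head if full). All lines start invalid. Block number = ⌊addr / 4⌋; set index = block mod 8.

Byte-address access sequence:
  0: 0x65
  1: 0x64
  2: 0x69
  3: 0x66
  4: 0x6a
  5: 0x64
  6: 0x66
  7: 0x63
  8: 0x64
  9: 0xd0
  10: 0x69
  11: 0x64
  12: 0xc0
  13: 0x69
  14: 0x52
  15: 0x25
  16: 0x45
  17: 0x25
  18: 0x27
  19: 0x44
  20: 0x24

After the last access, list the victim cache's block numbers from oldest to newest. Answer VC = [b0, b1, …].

VC = [24, 52, 25, 17]

  [0] addr=0x65 blk=25 s=1: MISS | VC []
  [1] addr=0x64 blk=25 s=1: L1-HIT | VC []
  [2] addr=0x69 blk=26 s=2: MISS | VC []
  [3] addr=0x66 blk=25 s=1: L1-HIT | VC []
  [4] addr=0x6a blk=26 s=2: L1-HIT | VC []
  [5] addr=0x64 blk=25 s=1: L1-HIT | VC []
  [6] addr=0x66 blk=25 s=1: L1-HIT | VC []
  [7] addr=0x63 blk=24 s=0: MISS | VC []
  [8] addr=0x64 blk=25 s=1: L1-HIT | VC []
  [9] addr=0xd0 blk=52 s=4: MISS | VC []
  [10] addr=0x69 blk=26 s=2: L1-HIT | VC []
  [11] addr=0x64 blk=25 s=1: L1-HIT | VC []
  [12] addr=0xc0 blk=48 s=0: MISS | VC [24]
  [13] addr=0x69 blk=26 s=2: L1-HIT | VC [24]
  [14] addr=0x52 blk=20 s=4: MISS | VC [24, 52]
  [15] addr=0x25 blk=9 s=1: MISS | VC [24, 52, 25]
  [16] addr=0x45 blk=17 s=1: MISS | VC [24, 52, 25, 9]
  [17] addr=0x25 blk=9 s=1: VC-HIT | VC [24, 52, 25, 17]
  [18] addr=0x27 blk=9 s=1: L1-HIT | VC [24, 52, 25, 17]
  [19] addr=0x44 blk=17 s=1: VC-HIT | VC [24, 52, 25, 9]
  [20] addr=0x24 blk=9 s=1: VC-HIT | VC [24, 52, 25, 17]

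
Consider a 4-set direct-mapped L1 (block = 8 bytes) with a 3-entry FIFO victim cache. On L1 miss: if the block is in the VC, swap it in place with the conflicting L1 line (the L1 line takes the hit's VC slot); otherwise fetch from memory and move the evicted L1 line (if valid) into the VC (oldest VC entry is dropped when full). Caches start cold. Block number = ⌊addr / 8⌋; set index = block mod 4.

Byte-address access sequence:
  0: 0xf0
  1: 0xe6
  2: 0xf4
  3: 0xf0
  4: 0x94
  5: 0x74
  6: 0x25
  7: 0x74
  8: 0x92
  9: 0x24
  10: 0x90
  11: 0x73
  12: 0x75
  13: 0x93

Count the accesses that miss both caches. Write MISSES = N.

  [0] addr=0xf0 blk=30 s=2: MISS | VC []
  [1] addr=0xe6 blk=28 s=0: MISS | VC []
  [2] addr=0xf4 blk=30 s=2: L1-HIT | VC []
  [3] addr=0xf0 blk=30 s=2: L1-HIT | VC []
  [4] addr=0x94 blk=18 s=2: MISS | VC [30]
  [5] addr=0x74 blk=14 s=2: MISS | VC [30, 18]
  [6] addr=0x25 blk=4 s=0: MISS | VC [30, 18, 28]
  [7] addr=0x74 blk=14 s=2: L1-HIT | VC [30, 18, 28]
  [8] addr=0x92 blk=18 s=2: VC-HIT | VC [30, 14, 28]
  [9] addr=0x24 blk=4 s=0: L1-HIT | VC [30, 14, 28]
  [10] addr=0x90 blk=18 s=2: L1-HIT | VC [30, 14, 28]
  [11] addr=0x73 blk=14 s=2: VC-HIT | VC [30, 18, 28]
  [12] addr=0x75 blk=14 s=2: L1-HIT | VC [30, 18, 28]
  [13] addr=0x93 blk=18 s=2: VC-HIT | VC [30, 14, 28]

MISSES = 5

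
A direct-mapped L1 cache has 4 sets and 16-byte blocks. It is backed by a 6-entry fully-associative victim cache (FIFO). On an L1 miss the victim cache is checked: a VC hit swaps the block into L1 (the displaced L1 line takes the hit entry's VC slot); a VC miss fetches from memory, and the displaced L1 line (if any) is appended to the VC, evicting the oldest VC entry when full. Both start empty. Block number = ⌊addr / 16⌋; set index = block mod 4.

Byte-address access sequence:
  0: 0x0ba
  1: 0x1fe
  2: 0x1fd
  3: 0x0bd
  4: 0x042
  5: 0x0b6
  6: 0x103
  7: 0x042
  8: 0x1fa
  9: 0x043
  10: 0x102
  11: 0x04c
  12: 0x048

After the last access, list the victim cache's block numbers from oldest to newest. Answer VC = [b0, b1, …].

VC = [11, 16]

  [0] addr=0xba blk=11 s=3: MISS | VC []
  [1] addr=0x1fe blk=31 s=3: MISS | VC [11]
  [2] addr=0x1fd blk=31 s=3: L1-HIT | VC [11]
  [3] addr=0xbd blk=11 s=3: VC-HIT | VC [31]
  [4] addr=0x42 blk=4 s=0: MISS | VC [31]
  [5] addr=0xb6 blk=11 s=3: L1-HIT | VC [31]
  [6] addr=0x103 blk=16 s=0: MISS | VC [31, 4]
  [7] addr=0x42 blk=4 s=0: VC-HIT | VC [31, 16]
  [8] addr=0x1fa blk=31 s=3: VC-HIT | VC [11, 16]
  [9] addr=0x43 blk=4 s=0: L1-HIT | VC [11, 16]
  [10] addr=0x102 blk=16 s=0: VC-HIT | VC [11, 4]
  [11] addr=0x4c blk=4 s=0: VC-HIT | VC [11, 16]
  [12] addr=0x48 blk=4 s=0: L1-HIT | VC [11, 16]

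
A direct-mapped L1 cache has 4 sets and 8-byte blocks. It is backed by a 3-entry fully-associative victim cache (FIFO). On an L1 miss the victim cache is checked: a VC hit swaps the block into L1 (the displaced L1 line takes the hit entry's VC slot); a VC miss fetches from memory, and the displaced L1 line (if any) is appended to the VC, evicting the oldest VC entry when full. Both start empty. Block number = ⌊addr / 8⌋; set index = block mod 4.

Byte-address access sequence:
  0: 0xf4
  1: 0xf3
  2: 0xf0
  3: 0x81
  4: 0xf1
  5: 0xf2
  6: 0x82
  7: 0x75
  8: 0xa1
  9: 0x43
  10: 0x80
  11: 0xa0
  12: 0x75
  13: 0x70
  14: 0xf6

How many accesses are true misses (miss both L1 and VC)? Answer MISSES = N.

  [0] addr=0xf4 blk=30 s=2: MISS | VC []
  [1] addr=0xf3 blk=30 s=2: L1-HIT | VC []
  [2] addr=0xf0 blk=30 s=2: L1-HIT | VC []
  [3] addr=0x81 blk=16 s=0: MISS | VC []
  [4] addr=0xf1 blk=30 s=2: L1-HIT | VC []
  [5] addr=0xf2 blk=30 s=2: L1-HIT | VC []
  [6] addr=0x82 blk=16 s=0: L1-HIT | VC []
  [7] addr=0x75 blk=14 s=2: MISS | VC [30]
  [8] addr=0xa1 blk=20 s=0: MISS | VC [30, 16]
  [9] addr=0x43 blk=8 s=0: MISS | VC [30, 16, 20]
  [10] addr=0x80 blk=16 s=0: VC-HIT | VC [30, 8, 20]
  [11] addr=0xa0 blk=20 s=0: VC-HIT | VC [30, 8, 16]
  [12] addr=0x75 blk=14 s=2: L1-HIT | VC [30, 8, 16]
  [13] addr=0x70 blk=14 s=2: L1-HIT | VC [30, 8, 16]
  [14] addr=0xf6 blk=30 s=2: VC-HIT | VC [14, 8, 16]

MISSES = 5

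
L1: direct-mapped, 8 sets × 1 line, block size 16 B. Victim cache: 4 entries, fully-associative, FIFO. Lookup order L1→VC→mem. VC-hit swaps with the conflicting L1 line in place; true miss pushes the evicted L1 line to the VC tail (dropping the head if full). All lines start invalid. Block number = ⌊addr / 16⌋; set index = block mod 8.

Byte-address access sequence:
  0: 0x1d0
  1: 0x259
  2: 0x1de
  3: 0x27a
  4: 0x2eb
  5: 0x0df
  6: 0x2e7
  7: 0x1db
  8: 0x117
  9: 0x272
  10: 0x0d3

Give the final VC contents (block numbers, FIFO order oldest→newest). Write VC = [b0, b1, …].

VC = [37, 29]

#0 0x1d0→b29/s5 MISS; vc=[]
#1 0x259→b37/s5 MISS; vc=[29]
#2 0x1de→b29/s5 VC-HIT; vc=[37]
#3 0x27a→b39/s7 MISS; vc=[37]
#4 0x2eb→b46/s6 MISS; vc=[37]
#5 0xdf→b13/s5 MISS; vc=[37,29]
#6 0x2e7→b46/s6 L1-HIT; vc=[37,29]
#7 0x1db→b29/s5 VC-HIT; vc=[37,13]
#8 0x117→b17/s1 MISS; vc=[37,13]
#9 0x272→b39/s7 L1-HIT; vc=[37,13]
#10 0xd3→b13/s5 VC-HIT; vc=[37,29]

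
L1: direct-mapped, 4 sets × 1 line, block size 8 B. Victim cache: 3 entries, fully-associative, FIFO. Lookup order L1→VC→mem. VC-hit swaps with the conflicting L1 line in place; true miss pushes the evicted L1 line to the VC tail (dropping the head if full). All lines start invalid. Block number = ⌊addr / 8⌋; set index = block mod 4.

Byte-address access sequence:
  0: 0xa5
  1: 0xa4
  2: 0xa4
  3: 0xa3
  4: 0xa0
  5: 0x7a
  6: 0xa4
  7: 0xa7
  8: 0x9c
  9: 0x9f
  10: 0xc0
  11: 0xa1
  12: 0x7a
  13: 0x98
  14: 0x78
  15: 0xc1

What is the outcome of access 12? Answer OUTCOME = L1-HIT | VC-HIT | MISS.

OUTCOME = VC-HIT

0: 0xa5 (blk 20, set 0) → MISS  vc=[]
1: 0xa4 (blk 20, set 0) → L1-HIT  vc=[]
2: 0xa4 (blk 20, set 0) → L1-HIT  vc=[]
3: 0xa3 (blk 20, set 0) → L1-HIT  vc=[]
4: 0xa0 (blk 20, set 0) → L1-HIT  vc=[]
5: 0x7a (blk 15, set 3) → MISS  vc=[]
6: 0xa4 (blk 20, set 0) → L1-HIT  vc=[]
7: 0xa7 (blk 20, set 0) → L1-HIT  vc=[]
8: 0x9c (blk 19, set 3) → MISS  vc=[15]
9: 0x9f (blk 19, set 3) → L1-HIT  vc=[15]
10: 0xc0 (blk 24, set 0) → MISS  vc=[15, 20]
11: 0xa1 (blk 20, set 0) → VC-HIT  vc=[15, 24]
12: 0x7a (blk 15, set 3) → VC-HIT  vc=[19, 24]
13: 0x98 (blk 19, set 3) → VC-HIT  vc=[15, 24]
14: 0x78 (blk 15, set 3) → VC-HIT  vc=[19, 24]
15: 0xc1 (blk 24, set 0) → VC-HIT  vc=[19, 20]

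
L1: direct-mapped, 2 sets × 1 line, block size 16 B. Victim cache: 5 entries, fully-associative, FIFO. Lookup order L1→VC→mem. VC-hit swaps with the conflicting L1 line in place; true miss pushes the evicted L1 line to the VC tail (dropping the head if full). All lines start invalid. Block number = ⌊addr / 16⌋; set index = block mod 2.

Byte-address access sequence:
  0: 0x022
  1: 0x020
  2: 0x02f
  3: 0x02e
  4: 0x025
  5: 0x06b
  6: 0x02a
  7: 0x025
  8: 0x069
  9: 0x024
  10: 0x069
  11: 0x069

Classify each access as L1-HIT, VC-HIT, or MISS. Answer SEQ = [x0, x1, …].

#0 0x22→b2/s0 MISS; vc=[]
#1 0x20→b2/s0 L1-HIT; vc=[]
#2 0x2f→b2/s0 L1-HIT; vc=[]
#3 0x2e→b2/s0 L1-HIT; vc=[]
#4 0x25→b2/s0 L1-HIT; vc=[]
#5 0x6b→b6/s0 MISS; vc=[2]
#6 0x2a→b2/s0 VC-HIT; vc=[6]
#7 0x25→b2/s0 L1-HIT; vc=[6]
#8 0x69→b6/s0 VC-HIT; vc=[2]
#9 0x24→b2/s0 VC-HIT; vc=[6]
#10 0x69→b6/s0 VC-HIT; vc=[2]
#11 0x69→b6/s0 L1-HIT; vc=[2]

SEQ = [MISS, L1-HIT, L1-HIT, L1-HIT, L1-HIT, MISS, VC-HIT, L1-HIT, VC-HIT, VC-HIT, VC-HIT, L1-HIT]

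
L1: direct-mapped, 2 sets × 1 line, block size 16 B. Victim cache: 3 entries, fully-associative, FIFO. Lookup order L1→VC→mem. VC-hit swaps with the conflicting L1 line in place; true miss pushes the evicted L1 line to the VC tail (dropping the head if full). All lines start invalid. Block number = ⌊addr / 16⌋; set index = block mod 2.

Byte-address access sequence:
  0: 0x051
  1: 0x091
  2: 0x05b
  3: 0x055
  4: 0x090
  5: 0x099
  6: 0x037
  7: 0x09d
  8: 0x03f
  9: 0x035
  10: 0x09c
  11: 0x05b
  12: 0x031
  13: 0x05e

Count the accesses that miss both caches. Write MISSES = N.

MISSES = 3

  [0] addr=0x51 blk=5 s=1: MISS | VC []
  [1] addr=0x91 blk=9 s=1: MISS | VC [5]
  [2] addr=0x5b blk=5 s=1: VC-HIT | VC [9]
  [3] addr=0x55 blk=5 s=1: L1-HIT | VC [9]
  [4] addr=0x90 blk=9 s=1: VC-HIT | VC [5]
  [5] addr=0x99 blk=9 s=1: L1-HIT | VC [5]
  [6] addr=0x37 blk=3 s=1: MISS | VC [5, 9]
  [7] addr=0x9d blk=9 s=1: VC-HIT | VC [5, 3]
  [8] addr=0x3f blk=3 s=1: VC-HIT | VC [5, 9]
  [9] addr=0x35 blk=3 s=1: L1-HIT | VC [5, 9]
  [10] addr=0x9c blk=9 s=1: VC-HIT | VC [5, 3]
  [11] addr=0x5b blk=5 s=1: VC-HIT | VC [9, 3]
  [12] addr=0x31 blk=3 s=1: VC-HIT | VC [9, 5]
  [13] addr=0x5e blk=5 s=1: VC-HIT | VC [9, 3]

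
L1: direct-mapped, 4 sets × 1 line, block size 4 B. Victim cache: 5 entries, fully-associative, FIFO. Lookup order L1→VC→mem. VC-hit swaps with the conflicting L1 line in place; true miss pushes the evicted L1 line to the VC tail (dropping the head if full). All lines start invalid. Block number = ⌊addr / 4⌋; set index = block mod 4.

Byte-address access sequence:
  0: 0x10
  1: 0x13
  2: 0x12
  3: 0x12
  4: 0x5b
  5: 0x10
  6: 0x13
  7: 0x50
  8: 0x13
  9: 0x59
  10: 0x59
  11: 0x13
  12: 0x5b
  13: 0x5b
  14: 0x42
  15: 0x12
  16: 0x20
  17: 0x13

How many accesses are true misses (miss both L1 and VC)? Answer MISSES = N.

MISSES = 5

  [0] addr=0x10 blk=4 s=0: MISS | VC []
  [1] addr=0x13 blk=4 s=0: L1-HIT | VC []
  [2] addr=0x12 blk=4 s=0: L1-HIT | VC []
  [3] addr=0x12 blk=4 s=0: L1-HIT | VC []
  [4] addr=0x5b blk=22 s=2: MISS | VC []
  [5] addr=0x10 blk=4 s=0: L1-HIT | VC []
  [6] addr=0x13 blk=4 s=0: L1-HIT | VC []
  [7] addr=0x50 blk=20 s=0: MISS | VC [4]
  [8] addr=0x13 blk=4 s=0: VC-HIT | VC [20]
  [9] addr=0x59 blk=22 s=2: L1-HIT | VC [20]
  [10] addr=0x59 blk=22 s=2: L1-HIT | VC [20]
  [11] addr=0x13 blk=4 s=0: L1-HIT | VC [20]
  [12] addr=0x5b blk=22 s=2: L1-HIT | VC [20]
  [13] addr=0x5b blk=22 s=2: L1-HIT | VC [20]
  [14] addr=0x42 blk=16 s=0: MISS | VC [20, 4]
  [15] addr=0x12 blk=4 s=0: VC-HIT | VC [20, 16]
  [16] addr=0x20 blk=8 s=0: MISS | VC [20, 16, 4]
  [17] addr=0x13 blk=4 s=0: VC-HIT | VC [20, 16, 8]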